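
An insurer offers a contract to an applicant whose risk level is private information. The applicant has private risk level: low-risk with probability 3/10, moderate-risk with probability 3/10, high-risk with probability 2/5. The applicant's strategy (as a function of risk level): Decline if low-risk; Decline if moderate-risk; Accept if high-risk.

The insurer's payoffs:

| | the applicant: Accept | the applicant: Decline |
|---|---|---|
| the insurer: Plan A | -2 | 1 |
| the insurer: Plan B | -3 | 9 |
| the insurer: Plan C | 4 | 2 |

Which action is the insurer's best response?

Compute the insurer's expected payoff for each action, taking the expectation over the applicant's type.
E[Plan A] = 3/10·(1) + 3/10·(1) + 2/5·(-2) = -1/5
E[Plan B] = 3/10·(9) + 3/10·(9) + 2/5·(-3) = 21/5
E[Plan C] = 3/10·(2) + 3/10·(2) + 2/5·(4) = 14/5
Best response: Plan B (21/5 is the largest).

Plan B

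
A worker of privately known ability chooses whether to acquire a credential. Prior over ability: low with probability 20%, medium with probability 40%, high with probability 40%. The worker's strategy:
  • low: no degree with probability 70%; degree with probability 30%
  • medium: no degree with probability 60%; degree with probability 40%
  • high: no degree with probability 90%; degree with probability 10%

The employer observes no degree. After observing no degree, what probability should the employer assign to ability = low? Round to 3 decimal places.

Apply Bayes' rule using the sender's strategy as the likelihood.
P(no degree) = 0.2·0.7 + 0.4·0.6 + 0.4·0.9 = 0.74
P(low | no degree) = (0.2·0.7) / 0.74 = 0.14 / 0.74 = 0.189189

0.189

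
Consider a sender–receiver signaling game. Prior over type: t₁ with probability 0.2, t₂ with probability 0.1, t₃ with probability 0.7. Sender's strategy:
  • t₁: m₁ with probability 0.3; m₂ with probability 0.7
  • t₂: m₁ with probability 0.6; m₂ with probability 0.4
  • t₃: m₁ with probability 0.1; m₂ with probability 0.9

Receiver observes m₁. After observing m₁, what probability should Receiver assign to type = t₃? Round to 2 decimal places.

Apply Bayes' rule using the sender's strategy as the likelihood.
P(m₁) = 0.2·0.3 + 0.1·0.6 + 0.7·0.1 = 0.19
P(t₃ | m₁) = (0.7·0.1) / 0.19 = 0.07 / 0.19 = 0.368421

0.37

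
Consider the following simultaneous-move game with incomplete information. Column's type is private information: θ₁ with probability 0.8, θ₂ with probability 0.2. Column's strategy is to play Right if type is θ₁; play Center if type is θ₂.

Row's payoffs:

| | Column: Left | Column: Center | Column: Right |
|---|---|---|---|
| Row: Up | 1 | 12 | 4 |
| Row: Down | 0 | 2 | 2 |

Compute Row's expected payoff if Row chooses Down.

2

Take the expectation over Column's type, weighting each type's action by its prior probability.
E[Down] = 0.8·2 + 0.2·2 = 1.6 + 0.4 = 2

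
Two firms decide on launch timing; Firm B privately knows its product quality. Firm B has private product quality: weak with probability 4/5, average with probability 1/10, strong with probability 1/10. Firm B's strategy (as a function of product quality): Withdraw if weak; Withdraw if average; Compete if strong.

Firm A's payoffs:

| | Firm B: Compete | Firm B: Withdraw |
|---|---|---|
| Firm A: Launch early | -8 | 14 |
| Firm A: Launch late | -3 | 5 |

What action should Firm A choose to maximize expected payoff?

Launch early

E[Launch early] = 4/5·(14) + 1/10·(14) + 1/10·(-8) = 59/5
E[Launch late] = 4/5·(5) + 1/10·(5) + 1/10·(-3) = 21/5
Best response: Launch early (59/5 is the largest).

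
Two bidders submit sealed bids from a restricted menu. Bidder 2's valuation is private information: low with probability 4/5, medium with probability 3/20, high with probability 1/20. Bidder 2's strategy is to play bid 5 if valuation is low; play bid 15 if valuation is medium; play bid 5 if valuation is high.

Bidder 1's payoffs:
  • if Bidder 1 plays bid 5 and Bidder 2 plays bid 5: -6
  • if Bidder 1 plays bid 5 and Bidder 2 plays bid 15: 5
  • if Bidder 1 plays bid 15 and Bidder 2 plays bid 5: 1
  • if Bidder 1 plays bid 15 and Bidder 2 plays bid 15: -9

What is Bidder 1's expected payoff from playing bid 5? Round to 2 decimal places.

-4.35

E[bid 5] = 4/5·(-6) + 3/20·5 + 1/20·(-6) = (-24/5) + 3/4 + (-3/10) = -87/20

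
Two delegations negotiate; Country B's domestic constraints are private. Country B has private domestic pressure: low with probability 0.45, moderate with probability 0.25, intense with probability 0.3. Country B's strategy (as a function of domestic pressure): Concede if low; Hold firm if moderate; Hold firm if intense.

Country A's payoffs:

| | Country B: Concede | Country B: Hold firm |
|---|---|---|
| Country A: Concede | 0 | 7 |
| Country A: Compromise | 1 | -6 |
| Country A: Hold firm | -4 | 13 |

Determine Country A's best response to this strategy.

Hold firm

E[Concede] = 0.45·(0) + 0.25·(7) + 0.3·(7) = 3.85
E[Compromise] = 0.45·(1) + 0.25·(-6) + 0.3·(-6) = -2.85
E[Hold firm] = 0.45·(-4) + 0.25·(13) + 0.3·(13) = 5.35
Best response: Hold firm (5.35 is the largest).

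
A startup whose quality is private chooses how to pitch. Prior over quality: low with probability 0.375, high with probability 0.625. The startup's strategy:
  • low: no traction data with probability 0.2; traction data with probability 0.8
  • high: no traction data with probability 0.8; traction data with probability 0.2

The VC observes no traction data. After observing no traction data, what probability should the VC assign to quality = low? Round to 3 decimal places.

0.130

P(no traction data) = 0.375·0.2 + 0.625·0.8 = 0.575
P(low | no traction data) = (0.375·0.2) / 0.575 = 0.075 / 0.575 = 0.130435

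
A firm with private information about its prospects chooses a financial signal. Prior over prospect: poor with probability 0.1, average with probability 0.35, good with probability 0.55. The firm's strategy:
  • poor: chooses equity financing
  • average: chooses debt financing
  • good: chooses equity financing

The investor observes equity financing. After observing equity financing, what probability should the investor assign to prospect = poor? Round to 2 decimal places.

Apply Bayes' rule using the sender's strategy as the likelihood.
P(equity financing) = 0.1·1 + 0.35·0 + 0.55·1 = 0.65
P(poor | equity financing) = (0.1·1) / 0.65 = 0.1 / 0.65 = 0.153846

0.15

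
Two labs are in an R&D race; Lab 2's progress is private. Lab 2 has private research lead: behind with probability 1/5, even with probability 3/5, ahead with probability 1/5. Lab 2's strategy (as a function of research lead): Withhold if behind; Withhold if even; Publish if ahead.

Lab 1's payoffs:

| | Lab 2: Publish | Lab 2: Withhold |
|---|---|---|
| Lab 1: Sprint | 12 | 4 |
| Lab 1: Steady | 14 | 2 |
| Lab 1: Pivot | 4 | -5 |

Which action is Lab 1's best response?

E[Sprint] = 1/5·(4) + 3/5·(4) + 1/5·(12) = 28/5
E[Steady] = 1/5·(2) + 3/5·(2) + 1/5·(14) = 22/5
E[Pivot] = 1/5·(-5) + 3/5·(-5) + 1/5·(4) = -16/5
Best response: Sprint (28/5 is the largest).

Sprint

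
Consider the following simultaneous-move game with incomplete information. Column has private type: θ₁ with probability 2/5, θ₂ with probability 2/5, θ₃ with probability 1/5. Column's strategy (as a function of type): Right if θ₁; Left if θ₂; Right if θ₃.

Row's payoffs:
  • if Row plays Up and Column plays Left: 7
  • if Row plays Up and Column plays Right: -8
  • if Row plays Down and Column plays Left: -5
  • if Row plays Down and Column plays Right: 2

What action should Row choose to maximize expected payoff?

Down

Compute Row's expected payoff for each action, taking the expectation over Column's type.
E[Up] = 2/5·(-8) + 2/5·(7) + 1/5·(-8) = -2
E[Down] = 2/5·(2) + 2/5·(-5) + 1/5·(2) = -4/5
Best response: Down (-4/5 is the largest).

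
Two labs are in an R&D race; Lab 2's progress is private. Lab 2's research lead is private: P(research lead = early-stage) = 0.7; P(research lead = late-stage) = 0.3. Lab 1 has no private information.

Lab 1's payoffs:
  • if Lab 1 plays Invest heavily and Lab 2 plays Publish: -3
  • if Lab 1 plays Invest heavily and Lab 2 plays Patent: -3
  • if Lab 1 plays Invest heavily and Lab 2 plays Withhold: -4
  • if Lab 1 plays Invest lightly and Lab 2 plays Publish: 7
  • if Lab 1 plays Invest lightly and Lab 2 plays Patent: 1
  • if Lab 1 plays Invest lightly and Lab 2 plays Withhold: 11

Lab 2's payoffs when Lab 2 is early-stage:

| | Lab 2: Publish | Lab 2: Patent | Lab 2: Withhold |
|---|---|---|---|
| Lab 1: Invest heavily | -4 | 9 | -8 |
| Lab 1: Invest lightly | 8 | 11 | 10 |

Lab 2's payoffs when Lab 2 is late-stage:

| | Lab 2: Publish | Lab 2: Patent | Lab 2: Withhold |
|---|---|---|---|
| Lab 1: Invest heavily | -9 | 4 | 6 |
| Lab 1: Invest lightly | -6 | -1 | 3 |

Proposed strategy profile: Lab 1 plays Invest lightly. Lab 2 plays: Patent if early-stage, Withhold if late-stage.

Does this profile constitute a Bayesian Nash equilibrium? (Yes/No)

Yes

Lab 1 plays Invest lightly: E[Invest lightly] = 0.7·(1) + 0.3·(11) = 4; E[Invest heavily] = -3.3. Best-responding. ✓
Lab 2 (research lead early-stage), facing Invest lightly: Publish gives 8, Patent gives 11, Withhold gives 10. Proposed Patent is best. ✓
Lab 2 (research lead late-stage), facing Invest lightly: Publish gives -6, Patent gives -1, Withhold gives 3. Proposed Withhold is best. ✓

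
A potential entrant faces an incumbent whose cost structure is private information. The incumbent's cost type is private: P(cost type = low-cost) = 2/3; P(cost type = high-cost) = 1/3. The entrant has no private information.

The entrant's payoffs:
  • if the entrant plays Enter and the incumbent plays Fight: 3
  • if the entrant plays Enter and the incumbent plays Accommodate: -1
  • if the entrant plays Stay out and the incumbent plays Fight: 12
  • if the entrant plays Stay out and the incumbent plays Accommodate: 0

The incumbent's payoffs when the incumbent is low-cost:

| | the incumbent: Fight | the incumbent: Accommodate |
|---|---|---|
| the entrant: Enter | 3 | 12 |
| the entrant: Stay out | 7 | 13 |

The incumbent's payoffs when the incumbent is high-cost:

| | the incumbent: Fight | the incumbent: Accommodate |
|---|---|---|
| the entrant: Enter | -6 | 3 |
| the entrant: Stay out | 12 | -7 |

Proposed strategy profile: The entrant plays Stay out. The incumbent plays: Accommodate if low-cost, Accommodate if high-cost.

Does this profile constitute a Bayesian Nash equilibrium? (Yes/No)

No

The entrant plays Stay out: E[Stay out] = 2/3·(0) + 1/3·(0) = 0; E[Enter] = -1. Best-responding. ✓
The incumbent (cost type low-cost), facing Stay out: Fight gives 7, Accommodate gives 13. Proposed Accommodate is best. ✓
The incumbent (cost type high-cost), facing Stay out: Fight gives 12, Accommodate gives -7. Proposed Accommodate is not best — profitable deviation exists. ✗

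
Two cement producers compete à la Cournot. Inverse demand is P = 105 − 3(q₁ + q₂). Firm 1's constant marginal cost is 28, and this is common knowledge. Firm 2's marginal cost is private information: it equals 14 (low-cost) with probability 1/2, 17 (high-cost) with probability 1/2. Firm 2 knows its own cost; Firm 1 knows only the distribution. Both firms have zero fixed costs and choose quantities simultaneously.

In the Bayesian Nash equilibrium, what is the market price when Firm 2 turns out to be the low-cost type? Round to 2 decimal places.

48.75

Type-c best response for Firm 2: q₂(c) = (105 − c)/6 − q₁/2.
Firm 1 maximizes expected profit; its first-order condition is 105 − 6q₁ − 3E[q₂] − 28 = 0.
Substituting E[q₂] and solving: E[c₂] = 15.5, so q₁ = (105 − 2·28 + 15.5)/9 = 7.16667.
q₂(low-cost) = 11.5833, so P = 105 − 3·(7.16667 + 11.5833) = 48.75.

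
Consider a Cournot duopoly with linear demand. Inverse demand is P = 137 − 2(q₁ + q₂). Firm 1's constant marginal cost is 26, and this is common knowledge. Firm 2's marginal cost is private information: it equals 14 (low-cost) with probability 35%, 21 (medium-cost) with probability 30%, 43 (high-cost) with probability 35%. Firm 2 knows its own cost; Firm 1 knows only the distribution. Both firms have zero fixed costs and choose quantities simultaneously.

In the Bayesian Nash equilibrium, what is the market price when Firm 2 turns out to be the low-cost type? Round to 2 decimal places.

56.96

Each type of Firm 2 best-responds to q₁; Firm 1 best-responds to the expected q₂ over Firm 2's types.
Firm 2 with cost c maximizes (137 − 2(q₁+q₂) − c)·q₂, giving q₂(c) = (137 − c − 2q₁)/4.
E[c₂] = 0.35·14 + 0.3·21 + 0.35·43 = 26.25
Firm 1's FOC against E[q₂] yields q₁ = (137 − 2·26 + E[c₂])/6 = (137 − 52 + 26.25)/6 = 18.5417.
q₂(low-cost) = 21.4792, so P = 137 − 2·(18.5417 + 21.4792) = 56.9583.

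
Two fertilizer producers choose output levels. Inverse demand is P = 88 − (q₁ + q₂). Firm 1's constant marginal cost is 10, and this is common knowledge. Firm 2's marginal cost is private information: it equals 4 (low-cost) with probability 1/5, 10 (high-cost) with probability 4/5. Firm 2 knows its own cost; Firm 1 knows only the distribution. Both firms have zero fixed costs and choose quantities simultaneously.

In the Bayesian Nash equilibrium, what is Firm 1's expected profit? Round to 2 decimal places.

655.36

Type-c best response for Firm 2: q₂(c) = (88 − c)/2 − q₁/2.
Firm 1 maximizes expected profit; its first-order condition is 88 − 2q₁ − E[q₂] − 10 = 0.
Substituting E[q₂] and solving: E[c₂] = 8.8, so q₁ = (88 − 2·10 + 8.8)/3 = 25.6.
E[P] = 88 − (q₁ + E[q₂]) = 35.6; Firm 1's expected profit = (E[P] − 10)·q₁ = (35.6 − 10)·25.6 = 655.36.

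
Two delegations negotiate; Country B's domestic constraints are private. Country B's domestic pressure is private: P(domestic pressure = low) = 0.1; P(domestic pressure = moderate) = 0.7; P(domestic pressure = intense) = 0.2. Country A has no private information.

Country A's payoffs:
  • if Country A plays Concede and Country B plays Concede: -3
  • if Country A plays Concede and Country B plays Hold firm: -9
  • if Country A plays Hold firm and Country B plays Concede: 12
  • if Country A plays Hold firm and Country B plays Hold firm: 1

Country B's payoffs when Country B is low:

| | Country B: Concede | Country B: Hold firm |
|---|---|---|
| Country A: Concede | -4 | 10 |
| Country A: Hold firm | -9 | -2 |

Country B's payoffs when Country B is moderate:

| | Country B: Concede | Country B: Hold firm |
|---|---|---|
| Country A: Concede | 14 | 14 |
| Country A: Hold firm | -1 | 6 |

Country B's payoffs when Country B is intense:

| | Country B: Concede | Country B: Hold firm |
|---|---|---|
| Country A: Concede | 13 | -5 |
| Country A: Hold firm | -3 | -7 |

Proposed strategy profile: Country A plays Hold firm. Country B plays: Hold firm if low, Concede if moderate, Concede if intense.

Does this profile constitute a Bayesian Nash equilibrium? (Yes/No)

No

A profile is a BNE iff every type of every player is best-responding given beliefs about the other side.
Country A plays Hold firm: E[Hold firm] = 0.1·(1) + 0.7·(12) + 0.2·(12) = 10.9; E[Concede] = -3.6. Best-responding. ✓
Country B (domestic pressure low), facing Hold firm: Concede gives -9, Hold firm gives -2. Proposed Hold firm is best. ✓
Country B (domestic pressure moderate), facing Hold firm: Concede gives -1, Hold firm gives 6. Proposed Concede is not best — profitable deviation exists. ✗
Country B (domestic pressure intense), facing Hold firm: Concede gives -3, Hold firm gives -7. Proposed Concede is best. ✓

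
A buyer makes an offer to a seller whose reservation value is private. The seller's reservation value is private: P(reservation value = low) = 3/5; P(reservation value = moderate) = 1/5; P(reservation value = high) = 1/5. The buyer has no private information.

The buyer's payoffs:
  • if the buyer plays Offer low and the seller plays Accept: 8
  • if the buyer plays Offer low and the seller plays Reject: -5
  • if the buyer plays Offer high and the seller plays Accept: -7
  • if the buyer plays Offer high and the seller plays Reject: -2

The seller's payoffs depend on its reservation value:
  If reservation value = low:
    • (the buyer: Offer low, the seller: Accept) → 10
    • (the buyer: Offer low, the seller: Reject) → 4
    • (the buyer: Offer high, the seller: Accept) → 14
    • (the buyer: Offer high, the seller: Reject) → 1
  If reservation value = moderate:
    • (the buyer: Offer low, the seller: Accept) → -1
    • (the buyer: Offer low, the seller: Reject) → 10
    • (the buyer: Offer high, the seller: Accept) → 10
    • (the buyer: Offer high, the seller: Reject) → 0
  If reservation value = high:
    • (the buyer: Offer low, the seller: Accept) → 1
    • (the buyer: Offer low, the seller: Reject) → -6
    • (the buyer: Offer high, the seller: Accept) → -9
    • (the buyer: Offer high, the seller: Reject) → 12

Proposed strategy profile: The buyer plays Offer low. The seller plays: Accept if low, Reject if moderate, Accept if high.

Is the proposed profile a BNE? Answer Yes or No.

A profile is a BNE iff every type of every player is best-responding given beliefs about the other side.
The buyer plays Offer low: E[Offer low] = 3/5·(8) + 1/5·(-5) + 1/5·(8) = 27/5; E[Offer high] = -6. Best-responding. ✓
The seller (reservation value low), facing Offer low: Accept gives 10, Reject gives 4. Proposed Accept is best. ✓
The seller (reservation value moderate), facing Offer low: Accept gives -1, Reject gives 10. Proposed Reject is best. ✓
The seller (reservation value high), facing Offer low: Accept gives 1, Reject gives -6. Proposed Accept is best. ✓

Yes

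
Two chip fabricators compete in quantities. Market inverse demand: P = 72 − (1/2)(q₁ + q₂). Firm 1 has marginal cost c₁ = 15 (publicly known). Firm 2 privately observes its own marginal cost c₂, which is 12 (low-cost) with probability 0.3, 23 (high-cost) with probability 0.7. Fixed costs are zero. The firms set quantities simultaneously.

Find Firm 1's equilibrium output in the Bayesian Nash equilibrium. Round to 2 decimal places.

41.13

Type-c best response for Firm 2: q₂(c) = (72 − c) − q₁/2.
Firm 1 maximizes expected profit; its first-order condition is 72 − q₁ − (1/2)E[q₂] − 15 = 0.
Substituting E[q₂] and solving: E[c₂] = 19.7, so q₁ = (72 − 2·15 + 19.7)/(3/2) = 41.1333.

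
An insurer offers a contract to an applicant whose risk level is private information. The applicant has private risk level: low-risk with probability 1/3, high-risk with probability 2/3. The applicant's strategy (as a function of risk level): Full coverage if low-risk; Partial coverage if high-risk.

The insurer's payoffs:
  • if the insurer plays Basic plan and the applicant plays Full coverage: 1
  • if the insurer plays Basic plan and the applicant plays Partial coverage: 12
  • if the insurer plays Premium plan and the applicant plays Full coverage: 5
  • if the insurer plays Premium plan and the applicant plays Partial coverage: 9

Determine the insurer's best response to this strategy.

Basic plan

Compute the insurer's expected payoff for each action, taking the expectation over the applicant's type.
E[Basic plan] = 1/3·(1) + 2/3·(12) = 25/3
E[Premium plan] = 1/3·(5) + 2/3·(9) = 23/3
Best response: Basic plan (25/3 is the largest).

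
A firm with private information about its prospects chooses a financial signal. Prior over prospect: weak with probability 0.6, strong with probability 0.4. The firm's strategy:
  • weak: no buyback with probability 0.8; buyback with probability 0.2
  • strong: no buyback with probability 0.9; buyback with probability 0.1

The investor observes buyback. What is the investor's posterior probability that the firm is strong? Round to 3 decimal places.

P(buyback) = 0.6·0.2 + 0.4·0.1 = 0.16
P(strong | buyback) = (0.4·0.1) / 0.16 = 0.04 / 0.16 = 0.25

0.250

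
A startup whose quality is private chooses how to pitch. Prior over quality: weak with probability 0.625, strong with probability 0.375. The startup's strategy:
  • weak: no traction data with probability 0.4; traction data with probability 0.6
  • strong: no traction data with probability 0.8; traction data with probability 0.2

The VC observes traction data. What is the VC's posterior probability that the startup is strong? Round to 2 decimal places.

0.17

P(traction data) = 0.625·0.6 + 0.375·0.2 = 0.45
P(strong | traction data) = (0.375·0.2) / 0.45 = 0.075 / 0.45 = 0.166667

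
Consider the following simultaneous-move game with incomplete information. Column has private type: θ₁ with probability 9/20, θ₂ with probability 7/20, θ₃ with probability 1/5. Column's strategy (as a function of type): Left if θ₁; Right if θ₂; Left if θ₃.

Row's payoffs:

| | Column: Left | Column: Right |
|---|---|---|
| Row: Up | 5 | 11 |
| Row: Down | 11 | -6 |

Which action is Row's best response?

Compute Row's expected payoff for each action, taking the expectation over Column's type.
E[Up] = 9/20·(5) + 7/20·(11) + 1/5·(5) = 71/10
E[Down] = 9/20·(11) + 7/20·(-6) + 1/5·(11) = 101/20
Best response: Up (71/10 is the largest).

Up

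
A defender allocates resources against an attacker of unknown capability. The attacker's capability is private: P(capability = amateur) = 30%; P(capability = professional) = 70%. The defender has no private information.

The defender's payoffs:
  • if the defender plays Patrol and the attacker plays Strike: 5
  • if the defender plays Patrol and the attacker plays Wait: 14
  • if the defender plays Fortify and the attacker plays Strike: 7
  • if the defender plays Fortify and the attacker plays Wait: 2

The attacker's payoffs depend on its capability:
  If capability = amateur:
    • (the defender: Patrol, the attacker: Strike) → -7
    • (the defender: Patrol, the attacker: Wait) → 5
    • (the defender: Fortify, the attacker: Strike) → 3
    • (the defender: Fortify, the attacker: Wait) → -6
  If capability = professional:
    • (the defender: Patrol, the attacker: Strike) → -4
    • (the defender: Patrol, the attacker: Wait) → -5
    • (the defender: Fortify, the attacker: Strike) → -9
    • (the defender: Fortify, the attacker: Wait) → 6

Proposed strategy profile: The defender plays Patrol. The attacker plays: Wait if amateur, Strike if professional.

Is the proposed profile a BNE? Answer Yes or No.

The defender plays Patrol: E[Patrol] = 0.3·(14) + 0.7·(5) = 7.7; E[Fortify] = 5.5. Best-responding. ✓
The attacker (capability amateur), facing Patrol: Strike gives -7, Wait gives 5. Proposed Wait is best. ✓
The attacker (capability professional), facing Patrol: Strike gives -4, Wait gives -5. Proposed Strike is best. ✓

Yes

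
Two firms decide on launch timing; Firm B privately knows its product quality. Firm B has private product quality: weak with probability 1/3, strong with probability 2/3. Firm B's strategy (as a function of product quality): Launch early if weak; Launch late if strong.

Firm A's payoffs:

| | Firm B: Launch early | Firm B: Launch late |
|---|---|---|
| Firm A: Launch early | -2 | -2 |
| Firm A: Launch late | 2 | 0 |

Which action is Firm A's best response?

Launch late

E[Launch early] = 1/3·(-2) + 2/3·(-2) = -2
E[Launch late] = 1/3·(2) + 2/3·(0) = 2/3
Best response: Launch late (2/3 is the largest).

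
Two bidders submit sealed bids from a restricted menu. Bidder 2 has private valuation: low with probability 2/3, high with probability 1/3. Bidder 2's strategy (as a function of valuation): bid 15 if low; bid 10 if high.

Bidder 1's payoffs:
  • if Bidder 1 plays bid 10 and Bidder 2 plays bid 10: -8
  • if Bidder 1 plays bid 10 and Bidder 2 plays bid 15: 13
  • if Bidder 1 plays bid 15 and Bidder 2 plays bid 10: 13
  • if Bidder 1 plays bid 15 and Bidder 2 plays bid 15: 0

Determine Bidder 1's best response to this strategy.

E[bid 10] = 2/3·(13) + 1/3·(-8) = 6
E[bid 15] = 2/3·(0) + 1/3·(13) = 13/3
Best response: bid 10 (6 is the largest).

bid 10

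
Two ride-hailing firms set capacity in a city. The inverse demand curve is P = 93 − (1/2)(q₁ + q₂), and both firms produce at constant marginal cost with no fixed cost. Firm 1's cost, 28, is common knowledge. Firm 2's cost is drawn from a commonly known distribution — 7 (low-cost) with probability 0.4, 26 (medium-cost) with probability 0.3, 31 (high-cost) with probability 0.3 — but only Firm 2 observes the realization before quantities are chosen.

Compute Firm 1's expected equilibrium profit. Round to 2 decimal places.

Type-c best response for Firm 2: q₂(c) = (93 − c) − q₁/2.
Firm 1 maximizes expected profit; its first-order condition is 93 − q₁ − (1/2)E[q₂] − 28 = 0.
Substituting E[q₂] and solving: E[c₂] = 19.9, so q₁ = (93 − 2·28 + 19.9)/(3/2) = 37.9333.
E[P] = 93 − (1/2)·(q₁ + E[q₂]) = 46.9667; Firm 1's expected profit = (E[P] − 28)·q₁ = (46.9667 − 28)·37.9333 = 719.469.

719.47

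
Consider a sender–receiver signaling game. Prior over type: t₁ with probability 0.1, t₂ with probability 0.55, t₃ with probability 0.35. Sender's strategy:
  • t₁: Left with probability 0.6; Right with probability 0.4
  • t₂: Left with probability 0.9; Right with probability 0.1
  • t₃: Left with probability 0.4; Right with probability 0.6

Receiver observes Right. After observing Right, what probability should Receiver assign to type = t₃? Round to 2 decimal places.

P(Right) = 0.1·0.4 + 0.55·0.1 + 0.35·0.6 = 0.305
P(t₃ | Right) = (0.35·0.6) / 0.305 = 0.21 / 0.305 = 0.688525

0.69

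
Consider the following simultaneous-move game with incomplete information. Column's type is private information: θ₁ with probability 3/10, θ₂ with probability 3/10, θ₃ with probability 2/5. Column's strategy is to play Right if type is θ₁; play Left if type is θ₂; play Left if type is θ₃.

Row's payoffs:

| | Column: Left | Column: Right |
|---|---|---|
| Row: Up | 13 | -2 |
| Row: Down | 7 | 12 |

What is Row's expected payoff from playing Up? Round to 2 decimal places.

E[Up] = 3/10·(-2) + 3/10·13 + 2/5·13 = (-3/5) + 39/10 + 26/5 = 17/2

8.50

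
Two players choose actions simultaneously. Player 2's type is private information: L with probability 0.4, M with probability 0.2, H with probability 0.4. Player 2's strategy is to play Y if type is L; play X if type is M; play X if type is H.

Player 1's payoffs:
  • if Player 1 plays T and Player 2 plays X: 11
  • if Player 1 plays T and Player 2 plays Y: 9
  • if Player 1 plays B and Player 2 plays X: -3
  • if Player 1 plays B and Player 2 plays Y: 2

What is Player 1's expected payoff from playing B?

-1

E[B] = 0.4·2 + 0.2·(-3) + 0.4·(-3) = 0.8 + (-0.6) + (-1.2) = -1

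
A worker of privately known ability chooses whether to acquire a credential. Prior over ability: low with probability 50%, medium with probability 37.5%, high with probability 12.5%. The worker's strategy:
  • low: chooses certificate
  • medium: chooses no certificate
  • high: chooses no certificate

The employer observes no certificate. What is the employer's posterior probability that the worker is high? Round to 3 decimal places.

P(no certificate) = 0.5·0 + 0.375·1 + 0.125·1 = 0.5
P(high | no certificate) = (0.125·1) / 0.5 = 0.125 / 0.5 = 0.25

0.250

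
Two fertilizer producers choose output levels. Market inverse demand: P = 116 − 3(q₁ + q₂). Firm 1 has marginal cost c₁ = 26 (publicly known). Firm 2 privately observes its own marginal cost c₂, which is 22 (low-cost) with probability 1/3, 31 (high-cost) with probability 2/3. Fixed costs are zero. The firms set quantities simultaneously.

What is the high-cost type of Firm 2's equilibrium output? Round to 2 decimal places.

9.06

Type-c best response for Firm 2: q₂(c) = (116 − c)/6 − q₁/2.
Firm 1 maximizes expected profit; its first-order condition is 116 − 6q₁ − 3E[q₂] − 26 = 0.
Substituting E[q₂] and solving: E[c₂] = 28, so q₁ = (116 − 2·26 + 28)/9 = 10.2222.
q₂(high-cost) = (116 − 31 − 3·10.2222)/6 = 9.05556.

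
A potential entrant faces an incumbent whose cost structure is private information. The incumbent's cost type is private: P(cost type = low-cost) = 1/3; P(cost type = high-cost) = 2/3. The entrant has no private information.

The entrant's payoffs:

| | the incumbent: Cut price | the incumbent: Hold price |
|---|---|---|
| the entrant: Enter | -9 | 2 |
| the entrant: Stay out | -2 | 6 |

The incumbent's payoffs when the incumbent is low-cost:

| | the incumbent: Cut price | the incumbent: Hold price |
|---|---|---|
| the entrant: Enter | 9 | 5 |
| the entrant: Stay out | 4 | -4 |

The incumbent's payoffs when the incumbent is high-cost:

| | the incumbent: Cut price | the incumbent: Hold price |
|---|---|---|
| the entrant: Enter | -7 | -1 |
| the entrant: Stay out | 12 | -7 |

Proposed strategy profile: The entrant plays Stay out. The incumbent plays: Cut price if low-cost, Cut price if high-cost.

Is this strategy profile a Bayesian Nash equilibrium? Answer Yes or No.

Yes

The entrant plays Stay out: E[Stay out] = 1/3·(-2) + 2/3·(-2) = -2; E[Enter] = -9. Best-responding. ✓
The incumbent (cost type low-cost), facing Stay out: Cut price gives 4, Hold price gives -4. Proposed Cut price is best. ✓
The incumbent (cost type high-cost), facing Stay out: Cut price gives 12, Hold price gives -7. Proposed Cut price is best. ✓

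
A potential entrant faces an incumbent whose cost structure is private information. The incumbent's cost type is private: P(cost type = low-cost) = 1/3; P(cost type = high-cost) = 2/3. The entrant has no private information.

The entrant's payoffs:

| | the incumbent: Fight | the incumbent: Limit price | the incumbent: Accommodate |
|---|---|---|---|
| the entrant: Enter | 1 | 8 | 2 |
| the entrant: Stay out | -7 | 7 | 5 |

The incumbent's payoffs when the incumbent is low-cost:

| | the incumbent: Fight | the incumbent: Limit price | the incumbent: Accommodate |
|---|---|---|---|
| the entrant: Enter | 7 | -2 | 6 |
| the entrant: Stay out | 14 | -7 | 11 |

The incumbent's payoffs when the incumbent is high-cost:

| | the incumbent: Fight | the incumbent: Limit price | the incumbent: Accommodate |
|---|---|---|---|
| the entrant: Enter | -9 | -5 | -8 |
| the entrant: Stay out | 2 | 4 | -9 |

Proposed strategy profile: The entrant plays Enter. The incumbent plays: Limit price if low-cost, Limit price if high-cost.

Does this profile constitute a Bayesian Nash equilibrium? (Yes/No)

The entrant plays Enter: E[Enter] = 1/3·(8) + 2/3·(8) = 8; E[Stay out] = 7. Best-responding. ✓
The incumbent (cost type low-cost), facing Enter: Fight gives 7, Limit price gives -2, Accommodate gives 6. Proposed Limit price is not best — profitable deviation exists. ✗
The incumbent (cost type high-cost), facing Enter: Fight gives -9, Limit price gives -5, Accommodate gives -8. Proposed Limit price is best. ✓

No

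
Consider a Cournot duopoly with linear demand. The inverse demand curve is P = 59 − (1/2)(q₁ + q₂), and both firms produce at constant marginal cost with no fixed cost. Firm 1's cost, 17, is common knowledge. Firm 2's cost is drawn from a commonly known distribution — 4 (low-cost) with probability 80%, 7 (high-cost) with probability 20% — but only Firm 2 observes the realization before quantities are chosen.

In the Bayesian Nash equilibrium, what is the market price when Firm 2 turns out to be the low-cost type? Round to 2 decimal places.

26.57

Each type of Firm 2 best-responds to q₁; Firm 1 best-responds to the expected q₂ over Firm 2's types.
Firm 2 with cost c maximizes (59 − (1/2)(q₁+q₂) − c)·q₂, giving q₂(c) = (59 − c − (1/2)q₁).
E[c₂] = 0.8·4 + 0.2·7 = 4.6
Firm 1's FOC against E[q₂] yields q₁ = (59 − 2·17 + E[c₂])/(3/2) = (59 − 34 + 4.6)/(3/2) = 19.7333.
q₂(low-cost) = 45.1333, so P = 59 − (1/2)·(19.7333 + 45.1333) = 26.5667.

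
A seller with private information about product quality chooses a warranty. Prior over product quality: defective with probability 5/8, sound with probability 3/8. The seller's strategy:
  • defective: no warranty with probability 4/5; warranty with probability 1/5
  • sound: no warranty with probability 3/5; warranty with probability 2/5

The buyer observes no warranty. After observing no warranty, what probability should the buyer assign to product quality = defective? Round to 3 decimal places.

Apply Bayes' rule using the sender's strategy as the likelihood.
P(no warranty) = (5/8)·(4/5) + (3/8)·(3/5) = 29/40
P(defective | no warranty) = ((5/8)·(4/5)) / (29/40) = (1/2) / (29/40) = 20/29

0.690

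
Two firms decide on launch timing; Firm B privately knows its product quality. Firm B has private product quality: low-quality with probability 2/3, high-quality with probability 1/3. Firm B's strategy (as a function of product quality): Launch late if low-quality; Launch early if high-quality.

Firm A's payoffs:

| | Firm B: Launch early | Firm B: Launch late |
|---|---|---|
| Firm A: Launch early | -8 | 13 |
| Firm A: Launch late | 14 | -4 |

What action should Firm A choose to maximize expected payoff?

Launch early

E[Launch early] = 2/3·(13) + 1/3·(-8) = 6
E[Launch late] = 2/3·(-4) + 1/3·(14) = 2
Best response: Launch early (6 is the largest).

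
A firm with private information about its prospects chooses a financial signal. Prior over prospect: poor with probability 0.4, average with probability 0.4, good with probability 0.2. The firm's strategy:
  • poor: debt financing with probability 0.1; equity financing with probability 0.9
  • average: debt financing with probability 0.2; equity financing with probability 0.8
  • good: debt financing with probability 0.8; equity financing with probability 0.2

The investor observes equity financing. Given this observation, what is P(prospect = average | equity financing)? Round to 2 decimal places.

P(equity financing) = 0.4·0.9 + 0.4·0.8 + 0.2·0.2 = 0.72
P(average | equity financing) = (0.4·0.8) / 0.72 = 0.32 / 0.72 = 0.444444

0.44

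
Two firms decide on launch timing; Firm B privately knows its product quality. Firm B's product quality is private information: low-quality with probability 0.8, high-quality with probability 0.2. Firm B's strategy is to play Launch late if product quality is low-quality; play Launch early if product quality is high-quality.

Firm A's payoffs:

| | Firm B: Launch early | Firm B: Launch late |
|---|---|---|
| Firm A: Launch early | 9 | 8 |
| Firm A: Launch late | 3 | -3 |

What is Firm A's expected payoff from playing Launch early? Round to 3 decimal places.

Take the expectation over Firm B's product quality, weighting each type's action by its prior probability.
E[Launch early] = 0.8·8 + 0.2·9 = 6.4 + 1.8 = 8.2

8.200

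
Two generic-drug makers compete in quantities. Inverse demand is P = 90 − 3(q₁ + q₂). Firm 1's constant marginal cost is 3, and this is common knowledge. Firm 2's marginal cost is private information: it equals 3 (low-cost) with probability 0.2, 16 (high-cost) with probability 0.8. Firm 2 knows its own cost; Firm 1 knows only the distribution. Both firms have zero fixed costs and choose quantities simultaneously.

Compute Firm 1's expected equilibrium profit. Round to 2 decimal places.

Firm 2 with cost c maximizes (90 − 3(q₁+q₂) − c)·q₂, giving q₂(c) = (90 − c − 3q₁)/6.
E[c₂] = 0.2·3 + 0.8·16 = 13.4
Firm 1's FOC against E[q₂] yields q₁ = (90 − 2·3 + E[c₂])/9 = (90 − 6 + 13.4)/9 = 10.8222.
E[P] = 90 − 3·(q₁ + E[q₂]) = 35.4667; Firm 1's expected profit = (E[P] − 3)·q₁ = (35.4667 − 3)·10.8222 = 351.361.

351.36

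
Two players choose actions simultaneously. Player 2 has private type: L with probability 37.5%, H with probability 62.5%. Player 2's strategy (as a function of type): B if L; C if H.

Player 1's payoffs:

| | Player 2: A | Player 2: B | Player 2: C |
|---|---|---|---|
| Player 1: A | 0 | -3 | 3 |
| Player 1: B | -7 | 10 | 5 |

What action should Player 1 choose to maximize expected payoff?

B

E[A] = 0.375·(-3) + 0.625·(3) = 0.75
E[B] = 0.375·(10) + 0.625·(5) = 6.875
Best response: B (6.875 is the largest).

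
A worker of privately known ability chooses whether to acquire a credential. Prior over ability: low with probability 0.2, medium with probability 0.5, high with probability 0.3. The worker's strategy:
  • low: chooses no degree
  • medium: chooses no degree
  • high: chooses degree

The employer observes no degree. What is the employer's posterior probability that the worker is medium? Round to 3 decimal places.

0.714

P(no degree) = 0.2·1 + 0.5·1 + 0.3·0 = 0.7
P(medium | no degree) = (0.5·1) / 0.7 = 0.5 / 0.7 = 0.714286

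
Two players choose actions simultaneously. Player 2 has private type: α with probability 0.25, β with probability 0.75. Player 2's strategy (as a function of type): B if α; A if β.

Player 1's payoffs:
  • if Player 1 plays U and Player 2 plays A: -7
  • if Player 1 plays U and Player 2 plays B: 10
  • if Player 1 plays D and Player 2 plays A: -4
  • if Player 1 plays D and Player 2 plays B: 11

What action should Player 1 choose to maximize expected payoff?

D

E[U] = 0.25·(10) + 0.75·(-7) = -2.75
E[D] = 0.25·(11) + 0.75·(-4) = -0.25
Best response: D (-0.25 is the largest).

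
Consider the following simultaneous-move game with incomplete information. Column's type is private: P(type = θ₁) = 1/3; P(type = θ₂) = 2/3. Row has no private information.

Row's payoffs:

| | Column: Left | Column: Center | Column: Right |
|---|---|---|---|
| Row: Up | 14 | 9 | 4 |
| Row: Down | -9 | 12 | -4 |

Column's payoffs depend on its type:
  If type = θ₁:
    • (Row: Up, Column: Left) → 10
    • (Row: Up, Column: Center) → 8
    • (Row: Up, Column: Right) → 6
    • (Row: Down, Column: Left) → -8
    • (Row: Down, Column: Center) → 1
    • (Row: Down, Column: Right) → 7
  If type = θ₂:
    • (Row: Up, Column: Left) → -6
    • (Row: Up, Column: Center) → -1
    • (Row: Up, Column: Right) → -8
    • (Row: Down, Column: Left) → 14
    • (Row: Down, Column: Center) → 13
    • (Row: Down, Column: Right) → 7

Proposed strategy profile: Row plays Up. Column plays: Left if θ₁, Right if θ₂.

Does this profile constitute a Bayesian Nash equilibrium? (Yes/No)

No

Row plays Up: E[Up] = 1/3·(14) + 2/3·(4) = 22/3; E[Down] = -17/3. Best-responding. ✓
Column (type θ₁), facing Up: Left gives 10, Center gives 8, Right gives 6. Proposed Left is best. ✓
Column (type θ₂), facing Up: Left gives -6, Center gives -1, Right gives -8. Proposed Right is not best — profitable deviation exists. ✗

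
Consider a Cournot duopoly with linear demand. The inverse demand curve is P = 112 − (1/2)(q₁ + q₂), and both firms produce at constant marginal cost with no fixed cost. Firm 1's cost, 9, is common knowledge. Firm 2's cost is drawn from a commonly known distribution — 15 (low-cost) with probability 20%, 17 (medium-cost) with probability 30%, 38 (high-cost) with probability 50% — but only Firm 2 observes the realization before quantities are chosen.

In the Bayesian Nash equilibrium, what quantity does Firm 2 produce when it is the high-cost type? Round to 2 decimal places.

Type-c best response for Firm 2: q₂(c) = (112 − c) − q₁/2.
Firm 1 maximizes expected profit; its first-order condition is 112 − q₁ − (1/2)E[q₂] − 9 = 0.
Substituting E[q₂] and solving: E[c₂] = 27.1, so q₁ = (112 − 2·9 + 27.1)/(3/2) = 80.7333.
q₂(high-cost) = (112 − 38 − (1/2)·80.7333) = 33.6333.

33.63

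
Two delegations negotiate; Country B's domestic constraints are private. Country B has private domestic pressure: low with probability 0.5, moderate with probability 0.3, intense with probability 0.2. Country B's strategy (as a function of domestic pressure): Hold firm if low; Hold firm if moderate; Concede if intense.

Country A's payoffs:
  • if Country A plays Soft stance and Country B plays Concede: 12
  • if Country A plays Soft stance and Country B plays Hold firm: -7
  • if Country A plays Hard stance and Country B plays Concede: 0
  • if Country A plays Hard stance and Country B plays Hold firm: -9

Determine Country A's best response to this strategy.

Compute Country A's expected payoff for each action, taking the expectation over Country B's type.
E[Soft stance] = 0.5·(-7) + 0.3·(-7) + 0.2·(12) = -3.2
E[Hard stance] = 0.5·(-9) + 0.3·(-9) + 0.2·(0) = -7.2
Best response: Soft stance (-3.2 is the largest).

Soft stance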